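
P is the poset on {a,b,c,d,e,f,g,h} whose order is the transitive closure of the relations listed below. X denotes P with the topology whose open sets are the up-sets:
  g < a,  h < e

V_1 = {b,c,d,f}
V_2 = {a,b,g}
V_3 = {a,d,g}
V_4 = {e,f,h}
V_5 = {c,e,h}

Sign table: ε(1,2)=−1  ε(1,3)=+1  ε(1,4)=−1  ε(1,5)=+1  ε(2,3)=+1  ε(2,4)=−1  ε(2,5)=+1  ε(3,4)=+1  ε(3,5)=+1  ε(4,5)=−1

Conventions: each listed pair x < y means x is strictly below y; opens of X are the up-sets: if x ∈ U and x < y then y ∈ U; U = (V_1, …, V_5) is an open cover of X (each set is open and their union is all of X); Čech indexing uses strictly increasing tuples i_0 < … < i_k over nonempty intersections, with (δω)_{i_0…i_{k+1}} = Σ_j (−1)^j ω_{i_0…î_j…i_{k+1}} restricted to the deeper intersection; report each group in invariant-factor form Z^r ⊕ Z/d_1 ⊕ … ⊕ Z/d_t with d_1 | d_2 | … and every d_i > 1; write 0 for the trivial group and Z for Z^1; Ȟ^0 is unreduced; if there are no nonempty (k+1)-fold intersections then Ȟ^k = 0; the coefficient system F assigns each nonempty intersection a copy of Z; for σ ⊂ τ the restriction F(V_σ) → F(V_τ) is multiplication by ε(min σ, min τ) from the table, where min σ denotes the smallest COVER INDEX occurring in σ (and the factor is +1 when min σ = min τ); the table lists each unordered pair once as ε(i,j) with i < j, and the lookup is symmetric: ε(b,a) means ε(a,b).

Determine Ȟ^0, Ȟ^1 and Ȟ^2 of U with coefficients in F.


Ȟ^0(U;F) ≅ 0; Ȟ^1(U;F) ≅ Z ⊕ Z/2; Ȟ^2(U;F) ≅ 0

cover nerve:
  V12={b} V13={d} V14={f} V15={c} V23={a,g} V45={e,h}
C dims 5,6; δ0: rk 5, SNF 1^4·2
Ȟ^0: (5−5)−0=0 ⇒ 0
Ȟ^1: (6−0)−5=1 plus torsion [2] ⇒ Z ⊕ Z/2
Ȟ^2: (0−0)−0=0 ⇒ 0


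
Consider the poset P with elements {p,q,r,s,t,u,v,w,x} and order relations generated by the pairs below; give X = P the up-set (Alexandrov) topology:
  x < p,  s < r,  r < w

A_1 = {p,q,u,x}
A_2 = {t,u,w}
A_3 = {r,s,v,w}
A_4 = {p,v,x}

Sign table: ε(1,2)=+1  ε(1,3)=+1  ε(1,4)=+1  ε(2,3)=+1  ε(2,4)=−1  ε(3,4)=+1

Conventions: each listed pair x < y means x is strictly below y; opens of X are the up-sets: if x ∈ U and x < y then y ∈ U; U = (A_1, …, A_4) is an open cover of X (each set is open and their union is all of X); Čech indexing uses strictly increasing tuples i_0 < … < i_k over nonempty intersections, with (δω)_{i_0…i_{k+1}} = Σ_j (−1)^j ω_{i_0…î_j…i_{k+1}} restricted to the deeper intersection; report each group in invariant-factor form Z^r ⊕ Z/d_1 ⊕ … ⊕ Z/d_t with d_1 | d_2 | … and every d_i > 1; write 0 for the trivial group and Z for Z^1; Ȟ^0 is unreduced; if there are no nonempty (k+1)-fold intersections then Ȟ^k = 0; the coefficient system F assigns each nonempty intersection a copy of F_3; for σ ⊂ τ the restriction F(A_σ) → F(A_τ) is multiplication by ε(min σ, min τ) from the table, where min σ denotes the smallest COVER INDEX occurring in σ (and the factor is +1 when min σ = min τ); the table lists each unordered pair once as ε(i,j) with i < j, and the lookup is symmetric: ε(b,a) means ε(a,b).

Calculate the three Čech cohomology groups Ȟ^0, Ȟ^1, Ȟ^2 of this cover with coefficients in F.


intersection data:
  A12={u} A14={p,x} A23={w} A34={v}
C dims 4,4; δ0: rk_F3 3
Ȟ^0 = (4 − 3) − 0 = 1, so Ȟ^0 ≅ Z/3
Ȟ^1 = (4 − 0) − 3 = 1, so Ȟ^1 ≅ Z/3
Ȟ^2 = (0 − 0) − 0 = 0, so Ȟ^2 ≅ 0

Ȟ^0 = Z/3; Ȟ^1 = Z/3; Ȟ^2 = 0


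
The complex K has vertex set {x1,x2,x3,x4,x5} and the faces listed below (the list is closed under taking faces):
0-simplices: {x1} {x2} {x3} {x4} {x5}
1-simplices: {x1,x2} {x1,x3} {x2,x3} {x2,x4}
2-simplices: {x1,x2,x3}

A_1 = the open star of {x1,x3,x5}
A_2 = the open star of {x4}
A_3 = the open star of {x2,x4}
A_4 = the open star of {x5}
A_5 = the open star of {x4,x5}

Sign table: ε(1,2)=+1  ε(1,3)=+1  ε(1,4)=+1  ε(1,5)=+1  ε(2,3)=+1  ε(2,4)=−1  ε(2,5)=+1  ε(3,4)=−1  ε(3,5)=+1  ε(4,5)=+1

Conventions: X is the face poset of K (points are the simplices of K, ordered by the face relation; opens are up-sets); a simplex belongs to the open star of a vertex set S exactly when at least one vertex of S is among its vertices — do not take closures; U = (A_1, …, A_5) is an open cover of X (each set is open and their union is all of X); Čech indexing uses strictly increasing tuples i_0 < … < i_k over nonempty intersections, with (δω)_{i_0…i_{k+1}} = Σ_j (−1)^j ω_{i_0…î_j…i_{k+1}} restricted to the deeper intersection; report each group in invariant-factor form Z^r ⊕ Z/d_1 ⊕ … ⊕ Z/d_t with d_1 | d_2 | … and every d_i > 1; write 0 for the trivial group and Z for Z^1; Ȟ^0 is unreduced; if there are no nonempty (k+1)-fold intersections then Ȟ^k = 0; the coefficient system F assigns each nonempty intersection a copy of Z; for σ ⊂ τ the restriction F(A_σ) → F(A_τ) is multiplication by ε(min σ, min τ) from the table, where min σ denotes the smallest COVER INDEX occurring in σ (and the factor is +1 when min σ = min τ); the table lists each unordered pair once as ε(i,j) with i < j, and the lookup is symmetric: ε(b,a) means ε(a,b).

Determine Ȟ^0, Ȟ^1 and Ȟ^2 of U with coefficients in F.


Ȟ^0(U;F) ≅ Z,  Ȟ^1(U;F) ≅ Z,  Ȟ^2(U;F) ≅ 0

nerve of the cover:
  A1={{x1},{x3},{x5},{x1,x2},{x1,x3},{x2,x3},{x1,x2,x3}} A2={{x4},{x2,x4}} A3={{x2},{x4},{x1,x2},{x2,x3},{x2,x4},{x1,x2,x3}} A4={{x5}} A5={{x4},{x5},{x2,x4}}
  A13={{x1,x2},{x2,x3},{x1,x2,x3}} A14={{x5}} A15={{x5}} A23={{x4},{x2,x4}} A25={{x4},{x2,x4}} A35={{x4},{x2,x4}} A45={{x5}}
  A145={{x5}} A235={{x4},{x2,x4}}
C dims 5,7,2; δ0: rk 4, SNF 1^4; δ1: rk 2, SNF 1^2
Ȟ^0 = (5 − 4) − 0 = 1, so Ȟ^0 ≅ Z
Ȟ^1 = (7 − 2) − 4 = 1, so Ȟ^1 ≅ Z
Ȟ^2 = (2 − 0) − 2 = 0, so Ȟ^2 ≅ 0


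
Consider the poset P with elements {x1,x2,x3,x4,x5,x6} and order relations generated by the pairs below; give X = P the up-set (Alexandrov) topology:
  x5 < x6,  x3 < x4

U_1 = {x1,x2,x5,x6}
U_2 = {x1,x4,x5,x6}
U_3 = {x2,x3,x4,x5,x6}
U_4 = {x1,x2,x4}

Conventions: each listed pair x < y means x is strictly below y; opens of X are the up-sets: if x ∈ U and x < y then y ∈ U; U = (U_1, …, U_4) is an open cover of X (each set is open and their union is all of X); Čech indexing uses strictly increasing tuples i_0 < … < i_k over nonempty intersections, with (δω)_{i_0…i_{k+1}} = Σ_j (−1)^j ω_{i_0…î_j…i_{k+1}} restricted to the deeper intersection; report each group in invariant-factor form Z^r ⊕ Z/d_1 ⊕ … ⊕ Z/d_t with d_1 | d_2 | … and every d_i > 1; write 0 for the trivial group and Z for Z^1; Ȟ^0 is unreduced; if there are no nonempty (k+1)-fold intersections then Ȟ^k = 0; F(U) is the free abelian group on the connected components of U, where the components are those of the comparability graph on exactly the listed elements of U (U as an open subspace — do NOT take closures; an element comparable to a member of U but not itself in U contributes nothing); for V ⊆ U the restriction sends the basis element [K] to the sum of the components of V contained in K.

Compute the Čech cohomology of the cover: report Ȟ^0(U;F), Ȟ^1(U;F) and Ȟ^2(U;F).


nerve simplices:
  U12={x1,x5,x6} U13={x2,x5,x6} U14={x1,x2} U23={x4,x5,x6} U24={x1,x4} U34={x2,x4}
  U123={x5,x6} U124={x1} U134={x2} U234={x4}
components per intersection:
  U1: {x1} {x2} {x5,x6}
  U2: {x1} {x4} {x5,x6}
  U3: {x2} {x3,x4} {x5,x6}
  U4: {x1} {x2} {x4}
  U12: {x1} {x5,x6}
  U13: {x2} {x5,x6}
  U14: {x1} {x2}
  U23: {x4} {x5,x6}
  U24: {x1} {x4}
  U34: {x2} {x4}
  U123: {x5,x6}
  U124: {x1}
  U134: {x2}
  U234: {x4}
C dims 12,12,4; δ0: rk 8, SNF 1^8; δ1: rk 4, SNF 1^4
degree 0: 12−8−0 = 4 → Ȟ^0 ≅ Z^4
degree 1: 12−4−8 = 0 → Ȟ^1 ≅ 0
degree 2: 4−0−4 = 0 → Ȟ^2 ≅ 0

Ȟ^0(U;F) ≅ Z^4, Ȟ^1(U;F) ≅ 0, Ȟ^2(U;F) ≅ 0


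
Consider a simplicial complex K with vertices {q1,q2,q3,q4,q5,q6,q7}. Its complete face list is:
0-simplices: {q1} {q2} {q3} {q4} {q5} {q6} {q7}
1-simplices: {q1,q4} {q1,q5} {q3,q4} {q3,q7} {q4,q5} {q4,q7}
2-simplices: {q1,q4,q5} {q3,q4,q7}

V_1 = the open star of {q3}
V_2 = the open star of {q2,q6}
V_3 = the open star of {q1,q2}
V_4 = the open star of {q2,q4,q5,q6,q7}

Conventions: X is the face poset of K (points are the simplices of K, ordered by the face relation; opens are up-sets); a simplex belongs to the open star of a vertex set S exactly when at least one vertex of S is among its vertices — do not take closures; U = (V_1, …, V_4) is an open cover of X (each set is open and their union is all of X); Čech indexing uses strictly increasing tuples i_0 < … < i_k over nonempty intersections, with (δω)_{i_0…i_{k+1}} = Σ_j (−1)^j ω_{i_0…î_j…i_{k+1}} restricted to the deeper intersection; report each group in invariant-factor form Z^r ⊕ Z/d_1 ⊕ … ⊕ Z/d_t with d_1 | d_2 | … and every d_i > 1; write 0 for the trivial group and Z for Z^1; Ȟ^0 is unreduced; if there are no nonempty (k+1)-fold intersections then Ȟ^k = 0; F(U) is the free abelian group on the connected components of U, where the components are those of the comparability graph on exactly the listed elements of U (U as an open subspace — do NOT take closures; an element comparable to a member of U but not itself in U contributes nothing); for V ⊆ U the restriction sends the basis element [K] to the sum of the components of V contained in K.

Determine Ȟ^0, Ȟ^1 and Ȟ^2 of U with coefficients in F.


nonempty intersections:
  V1={{q3},{q3,q4},{q3,q7},{q3,q4,q7}} V2={{q2},{q6}} V3={{q1},{q2},{q1,q4},{q1,q5},{q1,q4,q5}} V4={{q2},{q4},{q5},{q6},{q7},{q1,q4},{q1,q5},{q3,q4},{q3,q7},{q4,q5},{q4,q7},{q1,q4,q5},{q3,q4,q7}}
  V14={{q3,q4},{q3,q7},{q3,q4,q7}} V23={{q2}} V24={{q2},{q6}} V34={{q2},{q1,q4},{q1,q5},{q1,q4,q5}}
  V234={{q2}}
components per intersection:
  V1: {{q3},{q3,q4},{q3,q7},{q3,q4,q7}}
  V2: {{q2}} {{q6}}
  V3: {{q1},{q1,q4},{q1,q5},{q1,q4,q5}} {{q2}}
  V4: {{q2}} {{q4},{q5},{q7},{q1,q4},{q1,q5},{q3,q4},{q3,q7},{q4,q5},{q4,q7},{q1,q4,q5},{q3,q4,q7}} {{q6}}
  V14: {{q3,q4},{q3,q7},{q3,q4,q7}}
  V23: {{q2}}
  V24: {{q2}} {{q6}}
  V34: {{q2}} {{q1,q4},{q1,q5},{q1,q4,q5}}
  V234: {{q2}}
C dims 8,6,1; δ0: rk 5, SNF 1^5; δ1: rk 1, SNF 1^1
Ȟ^0: (8−5)−0=3 ⇒ Z^3
Ȟ^1: (6−1)−5=0 ⇒ 0
Ȟ^2: (1−0)−1=0 ⇒ 0

Ȟ^0 ≅ Z^3; Ȟ^1 ≅ 0; Ȟ^2 ≅ 0


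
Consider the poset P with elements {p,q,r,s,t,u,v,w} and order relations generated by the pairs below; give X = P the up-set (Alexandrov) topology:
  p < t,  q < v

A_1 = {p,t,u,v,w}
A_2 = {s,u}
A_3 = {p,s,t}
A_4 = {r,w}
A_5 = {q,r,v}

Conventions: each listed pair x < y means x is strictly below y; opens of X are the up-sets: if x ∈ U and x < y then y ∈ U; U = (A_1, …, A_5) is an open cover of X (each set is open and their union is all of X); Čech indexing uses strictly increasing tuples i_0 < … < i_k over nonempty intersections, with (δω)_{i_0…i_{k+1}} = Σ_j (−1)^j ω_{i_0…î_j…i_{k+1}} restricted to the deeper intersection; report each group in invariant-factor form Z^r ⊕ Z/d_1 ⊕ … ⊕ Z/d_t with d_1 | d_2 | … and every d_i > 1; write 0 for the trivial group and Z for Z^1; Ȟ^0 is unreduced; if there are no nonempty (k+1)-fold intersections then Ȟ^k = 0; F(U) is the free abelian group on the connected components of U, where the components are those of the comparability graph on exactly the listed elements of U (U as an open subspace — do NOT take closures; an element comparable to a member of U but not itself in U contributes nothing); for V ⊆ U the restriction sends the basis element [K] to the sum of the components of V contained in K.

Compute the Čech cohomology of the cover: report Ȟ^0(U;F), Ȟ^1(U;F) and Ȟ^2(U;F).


Ȟ^0 ≅ Z^6, Ȟ^1 ≅ 0 and Ȟ^2 ≅ 0

nonempty intersections:
  A12={u} A13={p,t} A14={w} A15={v} A23={s} A45={r}
components per intersection:
  A1: {p,t} {u} {v} {w}
  A2: {s} {u}
  A3: {p,t} {s}
  A4: {r} {w}
  A5: {q,v} {r}
  A12: {u}
  A13: {p,t}
  A14: {w}
  A15: {v}
  A23: {s}
  A45: {r}
C dims 12,6; δ0: rk 6, SNF 1^6
Ȟ^0: (12−6)−0=6 ⇒ Z^6
Ȟ^1: (6−0)−6=0 ⇒ 0
Ȟ^2: (0−0)−0=0 ⇒ 0


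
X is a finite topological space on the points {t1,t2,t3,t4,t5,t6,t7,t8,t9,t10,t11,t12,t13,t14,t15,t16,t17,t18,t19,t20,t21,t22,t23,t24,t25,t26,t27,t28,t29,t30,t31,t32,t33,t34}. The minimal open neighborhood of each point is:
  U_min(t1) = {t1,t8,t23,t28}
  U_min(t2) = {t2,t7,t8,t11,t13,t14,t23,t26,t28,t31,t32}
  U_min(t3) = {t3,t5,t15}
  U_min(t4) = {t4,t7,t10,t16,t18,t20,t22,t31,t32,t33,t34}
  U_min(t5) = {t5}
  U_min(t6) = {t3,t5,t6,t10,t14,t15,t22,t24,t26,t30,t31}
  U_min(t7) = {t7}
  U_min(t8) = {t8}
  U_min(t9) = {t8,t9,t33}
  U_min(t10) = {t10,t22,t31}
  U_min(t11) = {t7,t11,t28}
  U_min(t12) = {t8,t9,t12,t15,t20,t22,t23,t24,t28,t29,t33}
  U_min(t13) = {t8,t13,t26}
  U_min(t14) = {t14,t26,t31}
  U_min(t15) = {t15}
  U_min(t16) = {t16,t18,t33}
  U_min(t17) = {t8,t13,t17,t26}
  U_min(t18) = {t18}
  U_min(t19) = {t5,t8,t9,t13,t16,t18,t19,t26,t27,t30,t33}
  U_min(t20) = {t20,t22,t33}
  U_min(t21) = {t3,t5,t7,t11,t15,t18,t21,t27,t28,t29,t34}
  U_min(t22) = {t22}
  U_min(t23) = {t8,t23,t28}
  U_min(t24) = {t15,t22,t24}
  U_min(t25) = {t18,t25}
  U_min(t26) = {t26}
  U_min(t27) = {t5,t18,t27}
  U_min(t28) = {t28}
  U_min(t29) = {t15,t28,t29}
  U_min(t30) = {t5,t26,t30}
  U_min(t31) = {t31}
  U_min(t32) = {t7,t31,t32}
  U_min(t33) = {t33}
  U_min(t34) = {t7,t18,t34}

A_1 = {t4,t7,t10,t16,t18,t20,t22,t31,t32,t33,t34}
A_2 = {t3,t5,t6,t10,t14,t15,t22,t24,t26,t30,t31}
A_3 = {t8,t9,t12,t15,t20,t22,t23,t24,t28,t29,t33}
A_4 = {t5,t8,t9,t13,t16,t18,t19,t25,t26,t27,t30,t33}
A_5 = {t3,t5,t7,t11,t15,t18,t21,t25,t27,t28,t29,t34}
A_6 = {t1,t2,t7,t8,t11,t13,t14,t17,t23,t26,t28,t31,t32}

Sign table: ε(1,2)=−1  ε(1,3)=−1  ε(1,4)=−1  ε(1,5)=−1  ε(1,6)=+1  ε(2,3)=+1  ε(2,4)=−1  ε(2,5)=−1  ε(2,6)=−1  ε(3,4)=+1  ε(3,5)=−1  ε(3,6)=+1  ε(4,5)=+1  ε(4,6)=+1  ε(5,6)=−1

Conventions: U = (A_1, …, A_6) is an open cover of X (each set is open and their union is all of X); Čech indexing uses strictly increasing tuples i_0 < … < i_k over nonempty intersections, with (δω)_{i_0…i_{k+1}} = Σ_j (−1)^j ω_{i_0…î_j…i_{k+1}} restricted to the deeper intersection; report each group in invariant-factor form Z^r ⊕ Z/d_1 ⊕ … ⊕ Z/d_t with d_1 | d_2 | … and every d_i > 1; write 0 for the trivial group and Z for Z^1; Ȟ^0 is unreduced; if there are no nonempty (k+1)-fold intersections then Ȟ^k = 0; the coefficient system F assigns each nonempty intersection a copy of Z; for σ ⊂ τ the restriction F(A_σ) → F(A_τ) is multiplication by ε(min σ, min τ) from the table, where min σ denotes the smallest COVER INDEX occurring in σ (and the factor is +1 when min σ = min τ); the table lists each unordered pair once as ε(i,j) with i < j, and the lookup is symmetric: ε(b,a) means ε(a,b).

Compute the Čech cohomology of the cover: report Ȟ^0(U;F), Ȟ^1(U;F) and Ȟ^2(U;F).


nonempty overlaps:
  A12={t10,t22,t31} A13={t20,t22,t33} A14={t16,t18,t33} A15={t7,t18,t34} A16={t7,t31,t32} A23={t15,t22,t24} A24={t5,t26,t30} A25={t3,t5,t15} A26={t14,t26,t31} A34={t8,t9,t33} A35={t15,t28,t29} A36={t8,t23,t28} A45={t5,t18,t25,t27} A46={t8,t13,t26} A56={t7,t11,t28}
  A123={t22} A126={t31} A134={t33} A145={t18} A156={t7} A235={t15} A245={t5} A246={t26} A346={t8} A356={t28}
C dims 6,15,10; δ0: rk 6, SNF 1^5·2; δ1: rk 9, SNF 1^9
degree 0: 6−6−0 = 0 → Ȟ^0 ≅ 0
degree 1: 15−9−6 = 0 plus torsion [2] → Ȟ^1 ≅ Z/2
degree 2: 10−0−9 = 1 → Ȟ^2 ≅ Z

Ȟ^0 = 0; Ȟ^1 = Z/2; Ȟ^2 = Z


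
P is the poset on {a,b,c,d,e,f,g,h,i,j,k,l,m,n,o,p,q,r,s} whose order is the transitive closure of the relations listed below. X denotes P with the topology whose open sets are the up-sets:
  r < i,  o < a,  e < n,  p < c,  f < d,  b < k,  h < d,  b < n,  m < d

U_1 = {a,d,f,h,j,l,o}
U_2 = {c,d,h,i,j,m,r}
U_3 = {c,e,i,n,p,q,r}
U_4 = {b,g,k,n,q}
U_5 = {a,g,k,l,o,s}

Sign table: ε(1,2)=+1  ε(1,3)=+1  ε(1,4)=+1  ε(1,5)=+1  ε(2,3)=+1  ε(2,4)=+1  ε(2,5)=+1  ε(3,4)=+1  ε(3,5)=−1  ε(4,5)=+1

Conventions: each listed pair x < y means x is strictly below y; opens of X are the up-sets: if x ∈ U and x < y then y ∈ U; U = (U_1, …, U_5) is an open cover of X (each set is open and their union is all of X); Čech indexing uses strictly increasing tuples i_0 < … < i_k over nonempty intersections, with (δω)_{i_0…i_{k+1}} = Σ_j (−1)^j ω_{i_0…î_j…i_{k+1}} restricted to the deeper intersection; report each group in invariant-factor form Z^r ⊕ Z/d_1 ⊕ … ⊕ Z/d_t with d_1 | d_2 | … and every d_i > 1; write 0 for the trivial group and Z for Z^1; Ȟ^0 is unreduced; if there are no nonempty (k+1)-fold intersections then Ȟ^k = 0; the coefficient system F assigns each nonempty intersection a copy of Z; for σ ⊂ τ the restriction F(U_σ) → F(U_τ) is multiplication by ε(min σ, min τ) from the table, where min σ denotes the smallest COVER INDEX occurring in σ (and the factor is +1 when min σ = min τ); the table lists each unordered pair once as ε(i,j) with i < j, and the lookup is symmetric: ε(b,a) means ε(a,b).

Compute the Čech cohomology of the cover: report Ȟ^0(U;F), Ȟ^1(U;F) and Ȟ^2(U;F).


intersection data:
  U12={d,h,j} U15={a,l,o} U23={c,i,r} U34={n,q} U45={g,k}
C dims 5,5; δ0: rk 4, SNF 1^4
Ȟ^0 = (5 − 4) − 0 = 1, so Ȟ^0 ≅ Z
Ȟ^1 = (5 − 0) − 4 = 1, so Ȟ^1 ≅ Z
Ȟ^2 = (0 − 0) − 0 = 0, so Ȟ^2 ≅ 0

Ȟ^0 = Z; Ȟ^1 = Z; Ȟ^2 = 0


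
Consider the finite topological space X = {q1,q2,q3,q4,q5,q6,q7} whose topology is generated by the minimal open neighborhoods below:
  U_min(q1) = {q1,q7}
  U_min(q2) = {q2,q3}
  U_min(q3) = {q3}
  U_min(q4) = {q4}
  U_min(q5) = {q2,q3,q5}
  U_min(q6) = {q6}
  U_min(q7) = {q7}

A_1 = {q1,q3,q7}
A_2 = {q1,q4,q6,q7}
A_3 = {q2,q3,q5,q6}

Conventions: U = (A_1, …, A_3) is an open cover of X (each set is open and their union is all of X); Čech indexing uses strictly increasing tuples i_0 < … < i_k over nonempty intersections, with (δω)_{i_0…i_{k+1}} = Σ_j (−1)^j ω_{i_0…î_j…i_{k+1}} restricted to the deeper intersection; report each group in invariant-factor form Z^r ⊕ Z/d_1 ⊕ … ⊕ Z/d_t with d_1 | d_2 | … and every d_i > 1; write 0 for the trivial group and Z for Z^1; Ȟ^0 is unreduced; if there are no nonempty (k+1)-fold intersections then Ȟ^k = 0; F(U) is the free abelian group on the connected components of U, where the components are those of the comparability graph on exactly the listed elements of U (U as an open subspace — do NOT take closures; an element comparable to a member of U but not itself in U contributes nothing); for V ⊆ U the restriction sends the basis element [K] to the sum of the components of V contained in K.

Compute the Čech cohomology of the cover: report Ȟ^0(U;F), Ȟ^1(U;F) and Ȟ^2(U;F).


Ȟ^0 = Z^4, Ȟ^1 = 0, Ȟ^2 = 0

cover nerve:
  A12={q1,q7} A13={q3} A23={q6}
components per intersection:
  A1: {q1,q7} {q3}
  A2: {q1,q7} {q4} {q6}
  A3: {q2,q3,q5} {q6}
  A12: {q1,q7}
  A13: {q3}
  A23: {q6}
C dims 7,3; δ0: rk 3, SNF 1^3
Ȟ^0: (7−3)−0=4 ⇒ Z^4
Ȟ^1: (3−0)−3=0 ⇒ 0
Ȟ^2: (0−0)−0=0 ⇒ 0


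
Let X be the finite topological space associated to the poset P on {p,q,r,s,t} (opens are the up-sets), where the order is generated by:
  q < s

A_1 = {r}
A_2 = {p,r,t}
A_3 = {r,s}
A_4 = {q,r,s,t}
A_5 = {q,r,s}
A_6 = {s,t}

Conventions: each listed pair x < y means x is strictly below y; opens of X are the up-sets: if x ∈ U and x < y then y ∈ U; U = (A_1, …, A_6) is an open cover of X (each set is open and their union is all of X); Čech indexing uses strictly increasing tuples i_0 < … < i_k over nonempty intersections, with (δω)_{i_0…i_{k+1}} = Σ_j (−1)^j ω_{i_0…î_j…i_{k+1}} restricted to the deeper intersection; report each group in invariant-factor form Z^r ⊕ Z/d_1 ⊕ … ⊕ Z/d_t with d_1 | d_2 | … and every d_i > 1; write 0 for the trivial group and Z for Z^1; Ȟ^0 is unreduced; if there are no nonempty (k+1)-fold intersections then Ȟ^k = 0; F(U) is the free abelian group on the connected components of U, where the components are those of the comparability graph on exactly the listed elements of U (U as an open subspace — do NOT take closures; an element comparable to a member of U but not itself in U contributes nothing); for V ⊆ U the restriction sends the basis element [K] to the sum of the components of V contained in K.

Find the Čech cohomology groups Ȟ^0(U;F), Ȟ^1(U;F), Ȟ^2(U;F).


Ȟ^0(U;F) ≅ Z^4, Ȟ^1(U;F) ≅ 0, Ȟ^2(U;F) ≅ 0

nonempty intersections:
  A12={r} A13={r} A14={r} A15={r} A23={r} A24={r,t} A25={r} A26={t} A34={r,s} A35={r,s} A36={s} A45={q,r,s} A46={s,t} A56={s}
  A123={r} A124={r} A125={r} A134={r} A135={r} A145={r} A234={r} A235={r} A245={r} A246={t} A345={r,s} A346={s} A356={s} A456={s}
  A1234={r} A1235={r} A1245={r} A1345={r} A2345={r} A3456={s}
  A12345={r}
components per intersection:
  A1: {r}
  A2: {p} {r} {t}
  A3: {r} {s}
  A4: {q,s} {r} {t}
  A5: {q,s} {r}
  A6: {s} {t}
  A12: {r}
  A13: {r}
  A14: {r}
  A15: {r}
  A23: {r}
  A24: {r} {t}
  A25: {r}
  A26: {t}
  A34: {r} {s}
  A35: {r} {s}
  A36: {s}
  A45: {q,s} {r}
  A46: {s} {t}
  A56: {s}
  A123: {r}
  A124: {r}
  A125: {r}
  A134: {r}
  A135: {r}
  A145: {r}
  A234: {r}
  A235: {r}
  A245: {r}
  A246: {t}
  A345: {r} {s}
  A346: {s}
  A356: {s}
  A456: {s}
  A1234: {r}
  A1235: {r}
  A1245: {r}
  A1345: {r}
  A2345: {r}
  A3456: {s}
  A12345: {r}
C dims 13,19,15,6; δ0: rk 9, SNF 1^9; δ1: rk 10, SNF 1^10; δ2: rk 5, SNF 1^5
Ȟ^0: (13−9)−0=4 ⇒ Z^4
Ȟ^1: (19−10)−9=0 ⇒ 0
Ȟ^2: (15−5)−10=0 ⇒ 0


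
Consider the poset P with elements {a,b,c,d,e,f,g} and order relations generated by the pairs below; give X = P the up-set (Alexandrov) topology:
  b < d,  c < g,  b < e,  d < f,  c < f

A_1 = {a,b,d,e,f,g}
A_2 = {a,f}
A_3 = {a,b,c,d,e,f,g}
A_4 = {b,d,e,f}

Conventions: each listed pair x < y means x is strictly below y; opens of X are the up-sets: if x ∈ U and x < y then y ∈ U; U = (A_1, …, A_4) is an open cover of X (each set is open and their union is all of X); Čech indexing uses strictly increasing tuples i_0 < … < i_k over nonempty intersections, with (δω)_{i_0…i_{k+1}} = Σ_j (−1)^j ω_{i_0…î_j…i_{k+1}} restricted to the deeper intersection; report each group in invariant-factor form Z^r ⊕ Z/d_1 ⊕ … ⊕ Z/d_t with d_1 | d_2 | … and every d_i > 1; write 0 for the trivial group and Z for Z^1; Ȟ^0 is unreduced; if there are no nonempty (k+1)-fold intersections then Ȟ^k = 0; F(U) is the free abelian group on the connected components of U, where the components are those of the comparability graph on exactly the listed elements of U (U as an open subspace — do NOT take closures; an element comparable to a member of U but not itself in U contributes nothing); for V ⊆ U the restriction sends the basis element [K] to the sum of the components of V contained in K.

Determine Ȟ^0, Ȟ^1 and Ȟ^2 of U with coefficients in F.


cover nerve:
  A12={a,f} A13={a,b,d,e,f,g} A14={b,d,e,f} A23={a,f} A24={f} A34={b,d,e,f}
  A123={a,f} A124={f} A134={b,d,e,f} A234={f}
  A1234={f}
components per intersection:
  A1: {a} {b,d,e,f} {g}
  A2: {a} {f}
  A3: {a} {b,c,d,e,f,g}
  A4: {b,d,e,f}
  A12: {a} {f}
  A13: {a} {b,d,e,f} {g}
  A14: {b,d,e,f}
  A23: {a} {f}
  A24: {f}
  A34: {b,d,e,f}
  A123: {a} {f}
  A124: {f}
  A134: {b,d,e,f}
  A234: {f}
  A1234: {f}
C dims 8,10,5,1; δ0: rk 6, SNF 1^6; δ1: rk 4, SNF 1^4; δ2: rk 1, SNF 1^1
Ȟ^0: (8−6)−0=2 ⇒ Z^2
Ȟ^1: (10−4)−6=0 ⇒ 0
Ȟ^2: (5−1)−4=0 ⇒ 0

Ȟ^0 = Z^2, Ȟ^1 = 0 and Ȟ^2 = 0


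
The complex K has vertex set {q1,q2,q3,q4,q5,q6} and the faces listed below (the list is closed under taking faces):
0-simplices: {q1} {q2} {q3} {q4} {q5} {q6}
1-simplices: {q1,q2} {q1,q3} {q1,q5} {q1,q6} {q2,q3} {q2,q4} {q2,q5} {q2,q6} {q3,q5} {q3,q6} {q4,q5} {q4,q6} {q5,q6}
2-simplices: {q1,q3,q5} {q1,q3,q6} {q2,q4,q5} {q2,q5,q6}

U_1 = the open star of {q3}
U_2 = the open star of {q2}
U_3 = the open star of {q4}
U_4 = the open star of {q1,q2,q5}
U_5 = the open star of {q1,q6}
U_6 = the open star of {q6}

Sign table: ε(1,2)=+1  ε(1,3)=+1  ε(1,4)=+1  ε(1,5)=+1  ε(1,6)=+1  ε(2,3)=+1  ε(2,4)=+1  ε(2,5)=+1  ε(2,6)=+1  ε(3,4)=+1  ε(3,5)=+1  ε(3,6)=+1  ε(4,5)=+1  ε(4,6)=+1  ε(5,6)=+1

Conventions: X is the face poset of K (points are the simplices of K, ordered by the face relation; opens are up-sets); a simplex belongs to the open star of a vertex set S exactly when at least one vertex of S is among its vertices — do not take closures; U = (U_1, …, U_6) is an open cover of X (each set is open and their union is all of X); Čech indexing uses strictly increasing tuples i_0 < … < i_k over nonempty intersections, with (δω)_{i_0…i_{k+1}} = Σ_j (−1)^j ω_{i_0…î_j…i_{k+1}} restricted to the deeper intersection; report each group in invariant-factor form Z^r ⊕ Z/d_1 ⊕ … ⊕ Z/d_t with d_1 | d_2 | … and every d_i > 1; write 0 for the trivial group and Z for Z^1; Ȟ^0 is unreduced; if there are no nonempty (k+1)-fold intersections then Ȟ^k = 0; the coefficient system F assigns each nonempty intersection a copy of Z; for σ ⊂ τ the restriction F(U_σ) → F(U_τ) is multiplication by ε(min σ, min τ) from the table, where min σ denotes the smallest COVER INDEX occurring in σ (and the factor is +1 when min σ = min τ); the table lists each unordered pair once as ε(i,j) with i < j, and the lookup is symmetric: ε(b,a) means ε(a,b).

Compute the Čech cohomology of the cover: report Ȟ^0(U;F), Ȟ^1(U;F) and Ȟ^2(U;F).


intersection data:
  U1={{q3},{q1,q3},{q2,q3},{q3,q5},{q3,q6},{q1,q3,q5},{q1,q3,q6}} U2={{q2},{q1,q2},{q2,q3},{q2,q4},{q2,q5},{q2,q6},{q2,q4,q5},{q2,q5,q6}} U3={{q4},{q2,q4},{q4,q5},{q4,q6},{q2,q4,q5}} U4={{q1},{q2},{q5},{q1,q2},{q1,q3},{q1,q5},{q1,q6},{q2,q3},{q2,q4},{q2,q5},{q2,q6},{q3,q5},{q4,q5},{q5,q6},{q1,q3,q5},{q1,q3,q6},{q2,q4,q5},{q2,q5,q6}} U5={{q1},{q6},{q1,q2},{q1,q3},{q1,q5},{q1,q6},{q2,q6},{q3,q6},{q4,q6},{q5,q6},{q1,q3,q5},{q1,q3,q6},{q2,q5,q6}} U6={{q6},{q1,q6},{q2,q6},{q3,q6},{q4,q6},{q5,q6},{q1,q3,q6},{q2,q5,q6}}
  U12={{q2,q3}} U14={{q1,q3},{q2,q3},{q3,q5},{q1,q3,q5},{q1,q3,q6}} U15={{q1,q3},{q3,q6},{q1,q3,q5},{q1,q3,q6}} U16={{q3,q6},{q1,q3,q6}} U23={{q2,q4},{q2,q4,q5}} U24={{q2},{q1,q2},{q2,q3},{q2,q4},{q2,q5},{q2,q6},{q2,q4,q5},{q2,q5,q6}} U25={{q1,q2},{q2,q6},{q2,q5,q6}} U26={{q2,q6},{q2,q5,q6}} U34={{q2,q4},{q4,q5},{q2,q4,q5}} U35={{q4,q6}} U36={{q4,q6}} U45={{q1},{q1,q2},{q1,q3},{q1,q5},{q1,q6},{q2,q6},{q5,q6},{q1,q3,q5},{q1,q3,q6},{q2,q5,q6}} U46={{q1,q6},{q2,q6},{q5,q6},{q1,q3,q6},{q2,q5,q6}} U56={{q6},{q1,q6},{q2,q6},{q3,q6},{q4,q6},{q5,q6},{q1,q3,q6},{q2,q5,q6}}
  U124={{q2,q3}} U145={{q1,q3},{q1,q3,q5},{q1,q3,q6}} U146={{q1,q3,q6}} U156={{q3,q6},{q1,q3,q6}} U234={{q2,q4},{q2,q4,q5}} U245={{q1,q2},{q2,q6},{q2,q5,q6}} U246={{q2,q6},{q2,q5,q6}} U256={{q2,q6},{q2,q5,q6}} U356={{q4,q6}} U456={{q1,q6},{q2,q6},{q5,q6},{q1,q3,q6},{q2,q5,q6}}
  U1456={{q1,q3,q6}} U2456={{q2,q6},{q2,q5,q6}}
C dims 6,14,10,2; δ0: rk 5, SNF 1^5; δ1: rk 8, SNF 1^8; δ2: rk 2, SNF 1^2
Ȟ^0 = (6 − 5) − 0 = 1, so Ȟ^0 ≅ Z
Ȟ^1 = (14 − 8) − 5 = 1, so Ȟ^1 ≅ Z
Ȟ^2 = (10 − 2) − 8 = 0, so Ȟ^2 ≅ 0

Ȟ^0 = Z,  Ȟ^1 = Z,  Ȟ^2 = 0


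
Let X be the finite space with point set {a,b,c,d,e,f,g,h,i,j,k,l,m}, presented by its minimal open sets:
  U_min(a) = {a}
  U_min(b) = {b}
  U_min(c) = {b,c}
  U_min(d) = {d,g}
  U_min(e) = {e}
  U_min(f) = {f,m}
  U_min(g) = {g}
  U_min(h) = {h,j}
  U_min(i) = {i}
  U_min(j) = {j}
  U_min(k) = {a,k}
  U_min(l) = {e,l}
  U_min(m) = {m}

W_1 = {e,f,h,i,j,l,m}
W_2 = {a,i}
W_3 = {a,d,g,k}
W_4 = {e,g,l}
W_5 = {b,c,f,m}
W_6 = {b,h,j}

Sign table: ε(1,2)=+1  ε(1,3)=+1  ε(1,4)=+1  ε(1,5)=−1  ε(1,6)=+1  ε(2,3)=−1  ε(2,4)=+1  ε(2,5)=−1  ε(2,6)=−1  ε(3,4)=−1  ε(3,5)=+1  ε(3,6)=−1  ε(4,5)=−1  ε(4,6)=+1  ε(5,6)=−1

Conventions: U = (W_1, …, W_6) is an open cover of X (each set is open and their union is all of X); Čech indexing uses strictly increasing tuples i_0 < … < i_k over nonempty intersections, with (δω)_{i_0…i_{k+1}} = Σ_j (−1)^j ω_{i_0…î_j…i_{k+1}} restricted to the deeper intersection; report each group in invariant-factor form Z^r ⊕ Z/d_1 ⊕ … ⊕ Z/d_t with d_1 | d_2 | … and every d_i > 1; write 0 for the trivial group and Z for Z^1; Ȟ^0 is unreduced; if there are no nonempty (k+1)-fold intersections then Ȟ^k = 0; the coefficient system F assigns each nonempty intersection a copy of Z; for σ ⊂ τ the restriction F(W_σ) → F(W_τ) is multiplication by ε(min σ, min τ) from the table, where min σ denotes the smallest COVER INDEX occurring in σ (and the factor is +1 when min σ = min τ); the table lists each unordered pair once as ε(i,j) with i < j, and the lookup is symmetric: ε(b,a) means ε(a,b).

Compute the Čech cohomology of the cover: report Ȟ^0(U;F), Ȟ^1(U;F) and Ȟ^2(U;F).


Ȟ^0(U;F) ≅ Z, Ȟ^1(U;F) ≅ Z^2 and Ȟ^2(U;F) ≅ 0

nonempty intersections:
  W12={i} W14={e,l} W15={f,m} W16={h,j} W23={a} W34={g} W56={b}
C dims 6,7; δ0: rk 5, SNF 1^5
Ȟ^0: (6−5)−0=1 ⇒ Z
Ȟ^1: (7−0)−5=2 ⇒ Z^2
Ȟ^2: (0−0)−0=0 ⇒ 0


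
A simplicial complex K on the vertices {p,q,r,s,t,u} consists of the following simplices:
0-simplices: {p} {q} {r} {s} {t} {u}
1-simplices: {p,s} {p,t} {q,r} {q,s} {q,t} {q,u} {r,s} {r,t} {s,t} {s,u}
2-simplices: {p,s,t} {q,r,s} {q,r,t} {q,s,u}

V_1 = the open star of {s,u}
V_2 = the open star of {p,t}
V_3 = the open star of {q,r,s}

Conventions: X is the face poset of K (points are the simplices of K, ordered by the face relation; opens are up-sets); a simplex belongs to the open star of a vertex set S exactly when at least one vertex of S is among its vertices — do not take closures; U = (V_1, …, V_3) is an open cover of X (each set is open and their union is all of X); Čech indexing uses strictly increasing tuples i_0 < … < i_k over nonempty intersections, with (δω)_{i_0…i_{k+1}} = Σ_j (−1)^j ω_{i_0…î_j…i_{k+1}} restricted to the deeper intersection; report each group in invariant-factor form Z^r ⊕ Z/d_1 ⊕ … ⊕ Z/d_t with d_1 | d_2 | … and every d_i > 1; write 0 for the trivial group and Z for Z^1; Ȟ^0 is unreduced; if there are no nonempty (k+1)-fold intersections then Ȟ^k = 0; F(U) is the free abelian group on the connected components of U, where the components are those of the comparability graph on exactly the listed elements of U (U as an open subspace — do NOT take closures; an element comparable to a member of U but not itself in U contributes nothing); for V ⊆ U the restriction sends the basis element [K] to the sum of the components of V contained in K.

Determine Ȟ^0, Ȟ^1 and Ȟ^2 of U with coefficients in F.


cover nerve:
  V1={{s},{u},{p,s},{q,s},{q,u},{r,s},{s,t},{s,u},{p,s,t},{q,r,s},{q,s,u}} V2={{p},{t},{p,s},{p,t},{q,t},{r,t},{s,t},{p,s,t},{q,r,t}} V3={{q},{r},{s},{p,s},{q,r},{q,s},{q,t},{q,u},{r,s},{r,t},{s,t},{s,u},{p,s,t},{q,r,s},{q,r,t},{q,s,u}}
  V12={{p,s},{s,t},{p,s,t}} V13={{s},{p,s},{q,s},{q,u},{r,s},{s,t},{s,u},{p,s,t},{q,r,s},{q,s,u}} V23={{p,s},{q,t},{r,t},{s,t},{p,s,t},{q,r,t}}
  V123={{p,s},{s,t},{p,s,t}}
components per intersection:
  V1: {{s},{u},{p,s},{q,s},{q,u},{r,s},{s,t},{s,u},{p,s,t},{q,r,s},{q,s,u}}
  V2: {{p},{t},{p,s},{p,t},{q,t},{r,t},{s,t},{p,s,t},{q,r,t}}
  V3: {{q},{r},{s},{p,s},{q,r},{q,s},{q,t},{q,u},{r,s},{r,t},{s,t},{s,u},{p,s,t},{q,r,s},{q,r,t},{q,s,u}}
  V12: {{p,s},{s,t},{p,s,t}}
  V13: {{s},{p,s},{q,s},{q,u},{r,s},{s,t},{s,u},{p,s,t},{q,r,s},{q,s,u}}
  V23: {{p,s},{s,t},{p,s,t}} {{q,t},{r,t},{q,r,t}}
  V123: {{p,s},{s,t},{p,s,t}}
C dims 3,4,1; δ0: rk 2, SNF 1^2; δ1: rk 1, SNF 1^1
Ȟ^0: (3−2)−0=1 ⇒ Z
Ȟ^1: (4−1)−2=1 ⇒ Z
Ȟ^2: (1−0)−1=0 ⇒ 0

Ȟ^0 ≅ Z; Ȟ^1 ≅ Z; Ȟ^2 ≅ 0


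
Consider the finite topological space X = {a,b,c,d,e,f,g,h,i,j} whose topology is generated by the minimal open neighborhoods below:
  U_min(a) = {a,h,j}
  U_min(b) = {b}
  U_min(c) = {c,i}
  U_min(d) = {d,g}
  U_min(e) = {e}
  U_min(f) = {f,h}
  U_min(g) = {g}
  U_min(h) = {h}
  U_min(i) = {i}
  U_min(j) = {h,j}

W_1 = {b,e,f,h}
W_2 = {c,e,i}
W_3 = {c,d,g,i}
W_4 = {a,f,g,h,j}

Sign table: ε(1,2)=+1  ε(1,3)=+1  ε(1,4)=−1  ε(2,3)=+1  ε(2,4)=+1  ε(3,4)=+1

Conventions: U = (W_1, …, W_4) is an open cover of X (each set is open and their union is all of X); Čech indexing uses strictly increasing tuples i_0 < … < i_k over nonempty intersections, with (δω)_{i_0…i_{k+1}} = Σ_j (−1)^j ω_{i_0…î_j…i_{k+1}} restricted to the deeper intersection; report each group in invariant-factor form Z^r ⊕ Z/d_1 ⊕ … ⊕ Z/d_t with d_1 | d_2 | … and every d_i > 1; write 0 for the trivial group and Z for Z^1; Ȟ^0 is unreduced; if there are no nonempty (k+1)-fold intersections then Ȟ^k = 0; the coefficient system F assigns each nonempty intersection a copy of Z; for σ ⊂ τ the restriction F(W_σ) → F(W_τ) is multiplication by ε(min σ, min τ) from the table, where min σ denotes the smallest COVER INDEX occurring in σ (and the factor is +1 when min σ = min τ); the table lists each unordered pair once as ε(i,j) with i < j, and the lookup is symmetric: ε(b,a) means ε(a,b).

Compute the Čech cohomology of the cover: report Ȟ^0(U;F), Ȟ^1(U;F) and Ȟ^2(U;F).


nerve of the cover:
  W12={e} W14={f,h} W23={c,i} W34={g}
C dims 4,4; δ0: rk 4, SNF 1^3·2
Ȟ^0 = (4 − 4) − 0 = 0, so Ȟ^0 ≅ 0
Ȟ^1 = (4 − 0) − 4 = 0 plus torsion [2], so Ȟ^1 ≅ Z/2
Ȟ^2 = (0 − 0) − 0 = 0, so Ȟ^2 ≅ 0

Ȟ^0 ≅ 0; Ȟ^1 ≅ Z/2; Ȟ^2 ≅ 0


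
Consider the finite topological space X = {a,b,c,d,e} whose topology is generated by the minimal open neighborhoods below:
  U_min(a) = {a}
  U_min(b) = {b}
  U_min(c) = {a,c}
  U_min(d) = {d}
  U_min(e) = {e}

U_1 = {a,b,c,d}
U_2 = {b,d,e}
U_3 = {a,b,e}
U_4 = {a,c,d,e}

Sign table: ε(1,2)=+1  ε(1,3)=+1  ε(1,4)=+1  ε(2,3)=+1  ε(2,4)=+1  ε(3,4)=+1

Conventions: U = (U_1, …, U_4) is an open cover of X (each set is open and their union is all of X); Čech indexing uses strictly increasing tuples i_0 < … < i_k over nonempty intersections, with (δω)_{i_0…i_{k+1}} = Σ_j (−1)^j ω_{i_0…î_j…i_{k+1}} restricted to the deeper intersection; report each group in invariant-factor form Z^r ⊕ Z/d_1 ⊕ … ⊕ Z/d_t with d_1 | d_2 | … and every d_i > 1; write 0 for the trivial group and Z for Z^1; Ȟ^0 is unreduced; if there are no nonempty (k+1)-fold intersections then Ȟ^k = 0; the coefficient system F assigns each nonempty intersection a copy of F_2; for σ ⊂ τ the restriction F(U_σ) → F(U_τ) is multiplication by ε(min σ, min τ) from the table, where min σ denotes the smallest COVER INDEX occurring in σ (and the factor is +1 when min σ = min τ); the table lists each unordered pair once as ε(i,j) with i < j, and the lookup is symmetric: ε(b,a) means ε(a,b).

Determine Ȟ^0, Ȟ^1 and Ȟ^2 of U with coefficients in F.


Ȟ^0(U;F) ≅ Z/2, Ȟ^1(U;F) ≅ 0 and Ȟ^2(U;F) ≅ Z/2

nonempty overlaps:
  U12={b,d} U13={a,b} U14={a,c,d} U23={b,e} U24={d,e} U34={a,e}
  U123={b} U124={d} U134={a} U234={e}
C dims 4,6,4; δ0: rk_F2 3; δ1: rk_F2 3
degree 0: 4−3−0 = 1 → Ȟ^0 ≅ Z/2
degree 1: 6−3−3 = 0 → Ȟ^1 ≅ 0
degree 2: 4−0−3 = 1 → Ȟ^2 ≅ Z/2


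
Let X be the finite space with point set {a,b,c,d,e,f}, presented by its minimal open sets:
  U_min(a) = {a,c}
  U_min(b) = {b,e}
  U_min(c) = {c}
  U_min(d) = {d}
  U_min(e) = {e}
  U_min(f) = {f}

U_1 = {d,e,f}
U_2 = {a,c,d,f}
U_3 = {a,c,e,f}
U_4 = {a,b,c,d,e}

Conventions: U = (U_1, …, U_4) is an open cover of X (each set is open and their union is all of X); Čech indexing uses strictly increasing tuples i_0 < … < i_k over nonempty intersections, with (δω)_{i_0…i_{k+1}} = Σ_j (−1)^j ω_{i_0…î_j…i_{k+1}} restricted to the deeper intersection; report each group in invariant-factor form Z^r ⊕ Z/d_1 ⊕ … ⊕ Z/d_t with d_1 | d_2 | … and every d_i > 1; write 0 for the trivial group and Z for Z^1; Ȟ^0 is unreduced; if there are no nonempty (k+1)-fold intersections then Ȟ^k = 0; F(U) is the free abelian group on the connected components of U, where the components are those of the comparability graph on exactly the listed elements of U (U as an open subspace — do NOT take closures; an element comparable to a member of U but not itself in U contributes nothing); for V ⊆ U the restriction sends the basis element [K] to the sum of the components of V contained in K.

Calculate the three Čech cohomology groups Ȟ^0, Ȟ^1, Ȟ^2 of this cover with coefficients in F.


Ȟ^0 = Z^4,  Ȟ^1 = 0,  Ȟ^2 = 0

cover nerve:
  U12={d,f} U13={e,f} U14={d,e} U23={a,c,f} U24={a,c,d} U34={a,c,e}
  U123={f} U124={d} U134={e} U234={a,c}
components per intersection:
  U1: {d} {e} {f}
  U2: {a,c} {d} {f}
  U3: {a,c} {e} {f}
  U4: {a,c} {b,e} {d}
  U12: {d} {f}
  U13: {e} {f}
  U14: {d} {e}
  U23: {a,c} {f}
  U24: {a,c} {d}
  U34: {a,c} {e}
  U123: {f}
  U124: {d}
  U134: {e}
  U234: {a,c}
C dims 12,12,4; δ0: rk 8, SNF 1^8; δ1: rk 4, SNF 1^4
Ȟ^0: (12−8)−0=4 ⇒ Z^4
Ȟ^1: (12−4)−8=0 ⇒ 0
Ȟ^2: (4−0)−4=0 ⇒ 0


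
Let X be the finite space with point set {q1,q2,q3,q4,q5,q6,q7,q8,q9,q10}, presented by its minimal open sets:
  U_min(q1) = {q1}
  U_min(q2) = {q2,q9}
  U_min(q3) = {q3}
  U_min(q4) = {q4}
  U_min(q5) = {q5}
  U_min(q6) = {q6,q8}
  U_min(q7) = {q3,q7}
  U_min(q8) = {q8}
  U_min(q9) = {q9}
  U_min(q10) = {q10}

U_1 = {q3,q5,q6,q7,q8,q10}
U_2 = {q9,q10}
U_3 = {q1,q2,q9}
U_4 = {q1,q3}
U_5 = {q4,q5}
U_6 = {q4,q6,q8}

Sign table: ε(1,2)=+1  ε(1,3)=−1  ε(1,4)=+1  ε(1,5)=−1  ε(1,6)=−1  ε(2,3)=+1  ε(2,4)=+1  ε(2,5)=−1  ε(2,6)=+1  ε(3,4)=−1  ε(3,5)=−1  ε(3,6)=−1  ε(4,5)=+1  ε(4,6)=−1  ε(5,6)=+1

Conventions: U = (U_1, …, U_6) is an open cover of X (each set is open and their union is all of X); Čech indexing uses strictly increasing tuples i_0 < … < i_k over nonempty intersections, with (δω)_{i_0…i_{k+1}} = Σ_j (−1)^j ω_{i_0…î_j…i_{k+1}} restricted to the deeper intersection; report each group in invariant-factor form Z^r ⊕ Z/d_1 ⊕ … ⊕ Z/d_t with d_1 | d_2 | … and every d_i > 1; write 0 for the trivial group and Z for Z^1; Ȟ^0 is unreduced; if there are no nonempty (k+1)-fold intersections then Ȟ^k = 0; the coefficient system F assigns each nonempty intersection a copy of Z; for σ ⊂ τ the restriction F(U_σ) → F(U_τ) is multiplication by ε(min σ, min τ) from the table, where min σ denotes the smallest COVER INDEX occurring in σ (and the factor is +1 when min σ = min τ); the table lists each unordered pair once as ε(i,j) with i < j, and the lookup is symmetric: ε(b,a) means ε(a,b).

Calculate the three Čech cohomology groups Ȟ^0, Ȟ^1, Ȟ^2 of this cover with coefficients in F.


nonempty overlaps:
  U12={q10} U14={q3} U15={q5} U16={q6,q8} U23={q9} U34={q1} U56={q4}
C dims 6,7; δ0: rk 6, SNF 1^5·2
degree 0: 6−6−0 = 0 → Ȟ^0 ≅ 0
degree 1: 7−0−6 = 1 plus torsion [2] → Ȟ^1 ≅ Z ⊕ Z/2
degree 2: 0−0−0 = 0 → Ȟ^2 ≅ 0

Ȟ^0 = 0; Ȟ^1 = Z ⊕ Z/2; Ȟ^2 = 0


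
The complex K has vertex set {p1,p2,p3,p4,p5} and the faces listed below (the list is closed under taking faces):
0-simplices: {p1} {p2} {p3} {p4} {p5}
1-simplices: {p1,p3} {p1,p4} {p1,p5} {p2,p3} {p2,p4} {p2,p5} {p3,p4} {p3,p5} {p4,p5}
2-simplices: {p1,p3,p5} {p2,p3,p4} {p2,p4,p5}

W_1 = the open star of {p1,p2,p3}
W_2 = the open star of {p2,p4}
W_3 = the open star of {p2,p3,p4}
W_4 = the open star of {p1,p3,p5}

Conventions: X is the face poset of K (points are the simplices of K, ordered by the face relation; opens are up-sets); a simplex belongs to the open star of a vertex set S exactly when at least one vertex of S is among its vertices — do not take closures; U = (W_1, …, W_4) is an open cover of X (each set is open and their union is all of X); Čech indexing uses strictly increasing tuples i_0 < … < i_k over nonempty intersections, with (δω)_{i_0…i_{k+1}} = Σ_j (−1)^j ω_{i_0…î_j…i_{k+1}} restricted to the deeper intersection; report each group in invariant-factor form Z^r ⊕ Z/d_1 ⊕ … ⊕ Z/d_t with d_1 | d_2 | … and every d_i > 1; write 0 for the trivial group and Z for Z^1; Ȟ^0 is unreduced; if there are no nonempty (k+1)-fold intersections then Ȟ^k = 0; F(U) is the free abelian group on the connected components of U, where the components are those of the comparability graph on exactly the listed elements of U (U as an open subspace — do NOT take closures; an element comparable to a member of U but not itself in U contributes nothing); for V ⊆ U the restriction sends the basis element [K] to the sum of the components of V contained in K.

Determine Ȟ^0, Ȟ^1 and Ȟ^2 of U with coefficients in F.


Ȟ^0 = Z,  Ȟ^1 = Z^2,  Ȟ^2 = 0

intersection data:
  W1={{p1},{p2},{p3},{p1,p3},{p1,p4},{p1,p5},{p2,p3},{p2,p4},{p2,p5},{p3,p4},{p3,p5},{p1,p3,p5},{p2,p3,p4},{p2,p4,p5}} W2={{p2},{p4},{p1,p4},{p2,p3},{p2,p4},{p2,p5},{p3,p4},{p4,p5},{p2,p3,p4},{p2,p4,p5}} W3={{p2},{p3},{p4},{p1,p3},{p1,p4},{p2,p3},{p2,p4},{p2,p5},{p3,p4},{p3,p5},{p4,p5},{p1,p3,p5},{p2,p3,p4},{p2,p4,p5}} W4={{p1},{p3},{p5},{p1,p3},{p1,p4},{p1,p5},{p2,p3},{p2,p5},{p3,p4},{p3,p5},{p4,p5},{p1,p3,p5},{p2,p3,p4},{p2,p4,p5}}
  W12={{p2},{p1,p4},{p2,p3},{p2,p4},{p2,p5},{p3,p4},{p2,p3,p4},{p2,p4,p5}} W13={{p2},{p3},{p1,p3},{p1,p4},{p2,p3},{p2,p4},{p2,p5},{p3,p4},{p3,p5},{p1,p3,p5},{p2,p3,p4},{p2,p4,p5}} W14={{p1},{p3},{p1,p3},{p1,p4},{p1,p5},{p2,p3},{p2,p5},{p3,p4},{p3,p5},{p1,p3,p5},{p2,p3,p4},{p2,p4,p5}} W23={{p2},{p4},{p1,p4},{p2,p3},{p2,p4},{p2,p5},{p3,p4},{p4,p5},{p2,p3,p4},{p2,p4,p5}} W24={{p1,p4},{p2,p3},{p2,p5},{p3,p4},{p4,p5},{p2,p3,p4},{p2,p4,p5}} W34={{p3},{p1,p3},{p1,p4},{p2,p3},{p2,p5},{p3,p4},{p3,p5},{p4,p5},{p1,p3,p5},{p2,p3,p4},{p2,p4,p5}}
  W123={{p2},{p1,p4},{p2,p3},{p2,p4},{p2,p5},{p3,p4},{p2,p3,p4},{p2,p4,p5}} W124={{p1,p4},{p2,p3},{p2,p5},{p3,p4},{p2,p3,p4},{p2,p4,p5}} W134={{p3},{p1,p3},{p1,p4},{p2,p3},{p2,p5},{p3,p4},{p3,p5},{p1,p3,p5},{p2,p3,p4},{p2,p4,p5}} W234={{p1,p4},{p2,p3},{p2,p5},{p3,p4},{p4,p5},{p2,p3,p4},{p2,p4,p5}}
  W1234={{p1,p4},{p2,p3},{p2,p5},{p3,p4},{p2,p3,p4},{p2,p4,p5}}
components per intersection:
  W1: {{p1},{p2},{p3},{p1,p3},{p1,p4},{p1,p5},{p2,p3},{p2,p4},{p2,p5},{p3,p4},{p3,p5},{p1,p3,p5},{p2,p3,p4},{p2,p4,p5}}
  W2: {{p2},{p4},{p1,p4},{p2,p3},{p2,p4},{p2,p5},{p3,p4},{p4,p5},{p2,p3,p4},{p2,p4,p5}}
  W3: {{p2},{p3},{p4},{p1,p3},{p1,p4},{p2,p3},{p2,p4},{p2,p5},{p3,p4},{p3,p5},{p4,p5},{p1,p3,p5},{p2,p3,p4},{p2,p4,p5}}
  W4: {{p1},{p3},{p5},{p1,p3},{p1,p4},{p1,p5},{p2,p3},{p2,p5},{p3,p4},{p3,p5},{p4,p5},{p1,p3,p5},{p2,p3,p4},{p2,p4,p5}}
  W12: {{p2},{p2,p3},{p2,p4},{p2,p5},{p3,p4},{p2,p3,p4},{p2,p4,p5}} {{p1,p4}}
  W13: {{p2},{p3},{p1,p3},{p2,p3},{p2,p4},{p2,p5},{p3,p4},{p3,p5},{p1,p3,p5},{p2,p3,p4},{p2,p4,p5}} {{p1,p4}}
  W14: {{p1},{p3},{p1,p3},{p1,p4},{p1,p5},{p2,p3},{p3,p4},{p3,p5},{p1,p3,p5},{p2,p3,p4}} {{p2,p5},{p2,p4,p5}}
  W23: {{p2},{p4},{p1,p4},{p2,p3},{p2,p4},{p2,p5},{p3,p4},{p4,p5},{p2,p3,p4},{p2,p4,p5}}
  W24: {{p1,p4}} {{p2,p3},{p3,p4},{p2,p3,p4}} {{p2,p5},{p4,p5},{p2,p4,p5}}
  W34: {{p3},{p1,p3},{p2,p3},{p3,p4},{p3,p5},{p1,p3,p5},{p2,p3,p4}} {{p1,p4}} {{p2,p5},{p4,p5},{p2,p4,p5}}
  W123: {{p2},{p2,p3},{p2,p4},{p2,p5},{p3,p4},{p2,p3,p4},{p2,p4,p5}} {{p1,p4}}
  W124: {{p1,p4}} {{p2,p3},{p3,p4},{p2,p3,p4}} {{p2,p5},{p2,p4,p5}}
  W134: {{p3},{p1,p3},{p2,p3},{p3,p4},{p3,p5},{p1,p3,p5},{p2,p3,p4}} {{p1,p4}} {{p2,p5},{p2,p4,p5}}
  W234: {{p1,p4}} {{p2,p3},{p3,p4},{p2,p3,p4}} {{p2,p5},{p4,p5},{p2,p4,p5}}
  W1234: {{p1,p4}} {{p2,p3},{p3,p4},{p2,p3,p4}} {{p2,p5},{p2,p4,p5}}
C dims 4,13,11,3; δ0: rk 3, SNF 1^3; δ1: rk 8, SNF 1^8; δ2: rk 3, SNF 1^3
Ȟ^0 = (4 − 3) − 0 = 1, so Ȟ^0 ≅ Z
Ȟ^1 = (13 − 8) − 3 = 2, so Ȟ^1 ≅ Z^2
Ȟ^2 = (11 − 3) − 8 = 0, so Ȟ^2 ≅ 0
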